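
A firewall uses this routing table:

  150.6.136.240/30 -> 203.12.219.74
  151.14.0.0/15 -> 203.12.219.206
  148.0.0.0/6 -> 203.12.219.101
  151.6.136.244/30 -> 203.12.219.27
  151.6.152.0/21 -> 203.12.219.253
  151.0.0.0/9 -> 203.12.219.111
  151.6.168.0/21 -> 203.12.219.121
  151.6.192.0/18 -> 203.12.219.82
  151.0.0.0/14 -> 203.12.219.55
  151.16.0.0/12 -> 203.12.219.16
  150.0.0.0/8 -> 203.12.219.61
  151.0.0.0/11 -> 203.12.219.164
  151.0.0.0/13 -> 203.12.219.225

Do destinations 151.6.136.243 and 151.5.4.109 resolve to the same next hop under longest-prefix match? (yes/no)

151.6.136.243: longest match 151.0.0.0/13 -> 203.12.219.225
151.5.4.109: longest match 151.0.0.0/13 -> 203.12.219.225

yes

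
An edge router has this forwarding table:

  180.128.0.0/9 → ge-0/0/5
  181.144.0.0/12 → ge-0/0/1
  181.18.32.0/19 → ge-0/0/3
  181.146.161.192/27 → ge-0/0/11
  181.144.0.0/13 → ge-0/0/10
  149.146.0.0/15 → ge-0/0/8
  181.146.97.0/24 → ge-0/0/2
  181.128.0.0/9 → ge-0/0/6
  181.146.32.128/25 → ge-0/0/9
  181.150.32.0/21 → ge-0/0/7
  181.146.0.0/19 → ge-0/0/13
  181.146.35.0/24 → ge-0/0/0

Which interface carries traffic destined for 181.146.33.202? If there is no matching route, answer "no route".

ge-0/0/10

Routes whose prefix contains 181.146.33.202:
  181.128.0.0/9 (181.128.0.0 - 181.255.255.255) -> ge-0/0/6
  181.144.0.0/12 (181.144.0.0 - 181.159.255.255) -> ge-0/0/1
  181.144.0.0/13 (181.144.0.0 - 181.151.255.255) -> ge-0/0/10
More-specific entries that do NOT match:
  181.146.161.192/27 (181.146.161.192 - 181.146.161.223) does not contain 181.146.33.202
  181.146.32.128/25 (181.146.32.128 - 181.146.32.255) does not contain 181.146.33.202
  181.146.97.0/24 (181.146.97.0 - 181.146.97.255) does not contain 181.146.33.202
  181.146.35.0/24 (181.146.35.0 - 181.146.35.255) does not contain 181.146.33.202
  181.150.32.0/21 (181.150.32.0 - 181.150.39.255) does not contain 181.146.33.202
  181.18.32.0/19 (181.18.32.0 - 181.18.63.255) does not contain 181.146.33.202
  181.146.0.0/19 (181.146.0.0 - 181.146.31.255) does not contain 181.146.33.202
  149.146.0.0/15 (149.146.0.0 - 149.147.255.255) does not contain 181.146.33.202
Longest matching prefix is /13 -> interface ge-0/0/10.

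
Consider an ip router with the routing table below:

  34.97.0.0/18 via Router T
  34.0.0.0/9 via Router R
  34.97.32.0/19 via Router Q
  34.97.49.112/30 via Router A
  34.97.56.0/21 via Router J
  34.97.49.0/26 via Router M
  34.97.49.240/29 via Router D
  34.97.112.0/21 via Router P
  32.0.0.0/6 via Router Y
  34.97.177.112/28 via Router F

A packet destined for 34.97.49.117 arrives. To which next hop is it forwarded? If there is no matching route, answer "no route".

Router Q

Routes whose prefix contains 34.97.49.117:
  32.0.0.0/6 (32.0.0.0 - 35.255.255.255) -> Router Y
  34.0.0.0/9 (34.0.0.0 - 34.127.255.255) -> Router R
  34.97.0.0/18 (34.97.0.0 - 34.97.63.255) -> Router T
  34.97.32.0/19 (34.97.32.0 - 34.97.63.255) -> Router Q
More-specific entries that do NOT match:
  34.97.49.112/30 (34.97.49.112 - 34.97.49.115) does not contain 34.97.49.117
  34.97.49.240/29 (34.97.49.240 - 34.97.49.247) does not contain 34.97.49.117
  34.97.177.112/28 (34.97.177.112 - 34.97.177.127) does not contain 34.97.49.117
  34.97.49.0/26 (34.97.49.0 - 34.97.49.63) does not contain 34.97.49.117
  34.97.56.0/21 (34.97.56.0 - 34.97.63.255) does not contain 34.97.49.117
  34.97.112.0/21 (34.97.112.0 - 34.97.119.255) does not contain 34.97.49.117
Longest matching prefix is /19 -> next hop Router Q.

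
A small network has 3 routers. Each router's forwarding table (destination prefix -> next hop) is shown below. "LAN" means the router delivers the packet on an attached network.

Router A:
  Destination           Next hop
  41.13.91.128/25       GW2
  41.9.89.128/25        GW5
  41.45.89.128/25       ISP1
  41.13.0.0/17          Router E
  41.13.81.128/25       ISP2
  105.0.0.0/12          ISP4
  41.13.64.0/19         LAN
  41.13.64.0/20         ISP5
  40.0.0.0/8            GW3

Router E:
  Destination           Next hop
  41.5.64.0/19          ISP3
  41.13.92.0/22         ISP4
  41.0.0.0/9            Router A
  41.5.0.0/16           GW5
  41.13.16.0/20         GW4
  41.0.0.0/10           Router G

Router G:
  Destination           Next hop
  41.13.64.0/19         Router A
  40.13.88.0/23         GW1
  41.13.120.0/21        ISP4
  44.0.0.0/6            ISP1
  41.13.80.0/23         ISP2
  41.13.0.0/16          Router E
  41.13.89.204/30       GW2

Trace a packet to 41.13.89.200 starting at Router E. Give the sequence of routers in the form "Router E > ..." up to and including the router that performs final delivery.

At Router E: longest match for 41.13.89.200 is 41.0.0.0/10 -> Router G
At Router G: longest match for 41.13.89.200 is 41.13.64.0/19 -> Router A
At Router A: longest match for 41.13.89.200 is 41.13.64.0/19 -> LAN

Router E > Router G > Router A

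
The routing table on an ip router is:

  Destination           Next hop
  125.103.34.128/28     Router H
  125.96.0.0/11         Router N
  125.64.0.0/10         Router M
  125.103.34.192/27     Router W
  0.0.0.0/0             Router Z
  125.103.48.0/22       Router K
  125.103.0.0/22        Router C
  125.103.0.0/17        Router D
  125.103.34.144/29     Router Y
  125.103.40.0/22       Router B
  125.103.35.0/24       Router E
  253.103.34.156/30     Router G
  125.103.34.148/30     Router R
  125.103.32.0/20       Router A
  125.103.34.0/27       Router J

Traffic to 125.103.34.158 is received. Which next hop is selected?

Routes whose prefix contains 125.103.34.158:
  0.0.0.0/0 (default, matches everything) -> Router Z
  125.64.0.0/10 (125.64.0.0 - 125.127.255.255) -> Router M
  125.96.0.0/11 (125.96.0.0 - 125.127.255.255) -> Router N
  125.103.0.0/17 (125.103.0.0 - 125.103.127.255) -> Router D
  125.103.32.0/20 (125.103.32.0 - 125.103.47.255) -> Router A
More-specific entries that do NOT match:
  253.103.34.156/30 (253.103.34.156 - 253.103.34.159) does not contain 125.103.34.158
  125.103.34.148/30 (125.103.34.148 - 125.103.34.151) does not contain 125.103.34.158
  125.103.34.144/29 (125.103.34.144 - 125.103.34.151) does not contain 125.103.34.158
  125.103.34.128/28 (125.103.34.128 - 125.103.34.143) does not contain 125.103.34.158
  125.103.34.192/27 (125.103.34.192 - 125.103.34.223) does not contain 125.103.34.158
  125.103.34.0/27 (125.103.34.0 - 125.103.34.31) does not contain 125.103.34.158
  125.103.35.0/24 (125.103.35.0 - 125.103.35.255) does not contain 125.103.34.158
  125.103.48.0/22 (125.103.48.0 - 125.103.51.255) does not contain 125.103.34.158
  125.103.0.0/22 (125.103.0.0 - 125.103.3.255) does not contain 125.103.34.158
  125.103.40.0/22 (125.103.40.0 - 125.103.43.255) does not contain 125.103.34.158
Longest matching prefix is /20 -> next hop Router A.

Router A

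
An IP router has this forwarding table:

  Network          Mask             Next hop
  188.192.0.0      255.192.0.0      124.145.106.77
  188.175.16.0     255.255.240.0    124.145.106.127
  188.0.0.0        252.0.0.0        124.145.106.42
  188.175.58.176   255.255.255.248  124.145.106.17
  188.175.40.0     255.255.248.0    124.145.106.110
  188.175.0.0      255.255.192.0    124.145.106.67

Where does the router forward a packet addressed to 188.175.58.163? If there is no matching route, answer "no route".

Routes whose prefix contains 188.175.58.163:
  188.0.0.0/6 (188.0.0.0 - 191.255.255.255) -> 124.145.106.42
  188.175.0.0/18 (188.175.0.0 - 188.175.63.255) -> 124.145.106.67
More-specific entries that do NOT match:
  188.175.58.176/29 (188.175.58.176 - 188.175.58.183) does not contain 188.175.58.163
  188.175.40.0/21 (188.175.40.0 - 188.175.47.255) does not contain 188.175.58.163
  188.175.16.0/20 (188.175.16.0 - 188.175.31.255) does not contain 188.175.58.163
Longest matching prefix is /18 -> next hop 124.145.106.67.

124.145.106.67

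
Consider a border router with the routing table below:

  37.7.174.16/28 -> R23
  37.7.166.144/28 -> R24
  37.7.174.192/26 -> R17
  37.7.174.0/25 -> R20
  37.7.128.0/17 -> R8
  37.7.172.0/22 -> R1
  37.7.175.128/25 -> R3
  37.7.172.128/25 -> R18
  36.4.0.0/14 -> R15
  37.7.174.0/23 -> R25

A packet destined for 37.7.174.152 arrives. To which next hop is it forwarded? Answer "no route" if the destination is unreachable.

R25

Routes whose prefix contains 37.7.174.152:
  37.7.128.0/17 (37.7.128.0 - 37.7.255.255) -> R8
  37.7.172.0/22 (37.7.172.0 - 37.7.175.255) -> R1
  37.7.174.0/23 (37.7.174.0 - 37.7.175.255) -> R25
More-specific entries that do NOT match:
  37.7.174.16/28 (37.7.174.16 - 37.7.174.31) does not contain 37.7.174.152
  37.7.166.144/28 (37.7.166.144 - 37.7.166.159) does not contain 37.7.174.152
  37.7.174.192/26 (37.7.174.192 - 37.7.174.255) does not contain 37.7.174.152
  37.7.174.0/25 (37.7.174.0 - 37.7.174.127) does not contain 37.7.174.152
  37.7.175.128/25 (37.7.175.128 - 37.7.175.255) does not contain 37.7.174.152
  37.7.172.128/25 (37.7.172.128 - 37.7.172.255) does not contain 37.7.174.152
Longest matching prefix is /23 -> next hop R25.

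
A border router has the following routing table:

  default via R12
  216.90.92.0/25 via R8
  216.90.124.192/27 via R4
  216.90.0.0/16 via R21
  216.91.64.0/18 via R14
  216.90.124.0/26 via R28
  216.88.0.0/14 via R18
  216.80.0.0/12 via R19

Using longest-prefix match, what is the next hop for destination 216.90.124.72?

R21

Routes whose prefix contains 216.90.124.72:
  0.0.0.0/0 (default, matches everything) -> R12
  216.80.0.0/12 (216.80.0.0 - 216.95.255.255) -> R19
  216.88.0.0/14 (216.88.0.0 - 216.91.255.255) -> R18
  216.90.0.0/16 (216.90.0.0 - 216.90.255.255) -> R21
More-specific entries that do NOT match:
  216.90.124.192/27 (216.90.124.192 - 216.90.124.223) does not contain 216.90.124.72
  216.90.124.0/26 (216.90.124.0 - 216.90.124.63) does not contain 216.90.124.72
  216.90.92.0/25 (216.90.92.0 - 216.90.92.127) does not contain 216.90.124.72
  216.91.64.0/18 (216.91.64.0 - 216.91.127.255) does not contain 216.90.124.72
Longest matching prefix is /16 -> next hop R21.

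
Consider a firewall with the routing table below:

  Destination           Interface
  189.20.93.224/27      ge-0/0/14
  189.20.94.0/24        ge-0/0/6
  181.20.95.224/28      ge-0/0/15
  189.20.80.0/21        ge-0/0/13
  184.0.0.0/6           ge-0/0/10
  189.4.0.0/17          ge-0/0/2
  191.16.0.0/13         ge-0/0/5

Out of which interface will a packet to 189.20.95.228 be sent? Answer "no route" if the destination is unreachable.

No entry's prefix contains 189.20.95.228; there is no default route.

no route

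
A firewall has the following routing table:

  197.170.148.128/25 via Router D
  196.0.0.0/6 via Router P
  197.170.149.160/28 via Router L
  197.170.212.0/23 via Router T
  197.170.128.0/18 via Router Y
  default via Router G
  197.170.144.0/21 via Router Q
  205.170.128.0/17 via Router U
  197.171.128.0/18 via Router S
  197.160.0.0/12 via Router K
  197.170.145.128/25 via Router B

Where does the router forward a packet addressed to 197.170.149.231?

Router Q

Routes whose prefix contains 197.170.149.231:
  0.0.0.0/0 (default, matches everything) -> Router G
  196.0.0.0/6 (196.0.0.0 - 199.255.255.255) -> Router P
  197.160.0.0/12 (197.160.0.0 - 197.175.255.255) -> Router K
  197.170.128.0/18 (197.170.128.0 - 197.170.191.255) -> Router Y
  197.170.144.0/21 (197.170.144.0 - 197.170.151.255) -> Router Q
More-specific entries that do NOT match:
  197.170.149.160/28 (197.170.149.160 - 197.170.149.175) does not contain 197.170.149.231
  197.170.148.128/25 (197.170.148.128 - 197.170.148.255) does not contain 197.170.149.231
  197.170.145.128/25 (197.170.145.128 - 197.170.145.255) does not contain 197.170.149.231
  197.170.212.0/23 (197.170.212.0 - 197.170.213.255) does not contain 197.170.149.231
Longest matching prefix is /21 -> next hop Router Q.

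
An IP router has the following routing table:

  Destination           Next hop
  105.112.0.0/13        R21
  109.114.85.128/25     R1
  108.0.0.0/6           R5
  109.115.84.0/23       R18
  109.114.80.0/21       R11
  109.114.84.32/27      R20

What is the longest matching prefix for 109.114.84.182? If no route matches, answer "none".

109.114.80.0/21

Entries matching 109.114.84.182:
  108.0.0.0/6 (108.0.0.0 - 111.255.255.255)
  109.114.80.0/21 (109.114.80.0 - 109.114.87.255)
Most specific is 109.114.80.0/21.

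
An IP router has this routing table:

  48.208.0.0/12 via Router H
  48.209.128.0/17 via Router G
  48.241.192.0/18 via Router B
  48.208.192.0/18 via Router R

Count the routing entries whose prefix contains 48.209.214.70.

Prefixes containing 48.209.214.70:
  48.208.0.0/12 (48.208.0.0 - 48.223.255.255)
  48.209.128.0/17 (48.209.128.0 - 48.209.255.255)
Total matching entries: 2.

2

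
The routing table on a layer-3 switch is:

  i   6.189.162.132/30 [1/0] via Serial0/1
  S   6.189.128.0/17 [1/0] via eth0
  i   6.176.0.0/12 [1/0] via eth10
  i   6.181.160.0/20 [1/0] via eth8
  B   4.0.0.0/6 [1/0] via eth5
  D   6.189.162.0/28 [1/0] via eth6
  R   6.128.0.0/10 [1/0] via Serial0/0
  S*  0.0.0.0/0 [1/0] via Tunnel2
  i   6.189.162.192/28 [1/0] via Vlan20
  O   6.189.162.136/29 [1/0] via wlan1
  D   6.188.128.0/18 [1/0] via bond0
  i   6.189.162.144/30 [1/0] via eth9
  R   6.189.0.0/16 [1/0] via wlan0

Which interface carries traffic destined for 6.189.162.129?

eth0

Routes whose prefix contains 6.189.162.129:
  0.0.0.0/0 (default, matches everything) -> Tunnel2
  4.0.0.0/6 (4.0.0.0 - 7.255.255.255) -> eth5
  6.128.0.0/10 (6.128.0.0 - 6.191.255.255) -> Serial0/0
  6.176.0.0/12 (6.176.0.0 - 6.191.255.255) -> eth10
  6.189.0.0/16 (6.189.0.0 - 6.189.255.255) -> wlan0
  6.189.128.0/17 (6.189.128.0 - 6.189.255.255) -> eth0
More-specific entries that do NOT match:
  6.189.162.132/30 (6.189.162.132 - 6.189.162.135) does not contain 6.189.162.129
  6.189.162.144/30 (6.189.162.144 - 6.189.162.147) does not contain 6.189.162.129
  6.189.162.136/29 (6.189.162.136 - 6.189.162.143) does not contain 6.189.162.129
  6.189.162.0/28 (6.189.162.0 - 6.189.162.15) does not contain 6.189.162.129
  6.189.162.192/28 (6.189.162.192 - 6.189.162.207) does not contain 6.189.162.129
  6.181.160.0/20 (6.181.160.0 - 6.181.175.255) does not contain 6.189.162.129
  6.188.128.0/18 (6.188.128.0 - 6.188.191.255) does not contain 6.189.162.129
Longest matching prefix is /17 -> interface eth0.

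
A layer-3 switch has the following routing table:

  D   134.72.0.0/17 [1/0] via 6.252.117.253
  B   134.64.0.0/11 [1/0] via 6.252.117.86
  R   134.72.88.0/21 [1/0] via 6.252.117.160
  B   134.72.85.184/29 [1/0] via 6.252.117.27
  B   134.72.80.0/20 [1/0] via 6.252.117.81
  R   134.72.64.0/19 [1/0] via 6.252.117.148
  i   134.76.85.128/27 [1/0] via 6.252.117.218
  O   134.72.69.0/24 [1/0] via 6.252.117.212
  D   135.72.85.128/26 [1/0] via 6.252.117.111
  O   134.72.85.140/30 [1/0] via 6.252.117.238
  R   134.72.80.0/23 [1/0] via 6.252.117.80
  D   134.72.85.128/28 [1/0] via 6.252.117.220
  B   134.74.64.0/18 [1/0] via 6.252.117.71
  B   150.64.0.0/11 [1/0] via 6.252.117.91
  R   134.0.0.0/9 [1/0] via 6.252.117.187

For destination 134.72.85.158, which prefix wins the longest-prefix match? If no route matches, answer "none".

Entries matching 134.72.85.158:
  134.0.0.0/9 (134.0.0.0 - 134.127.255.255)
  134.64.0.0/11 (134.64.0.0 - 134.95.255.255)
  134.72.0.0/17 (134.72.0.0 - 134.72.127.255)
  134.72.64.0/19 (134.72.64.0 - 134.72.95.255)
  134.72.80.0/20 (134.72.80.0 - 134.72.95.255)
Most specific is 134.72.80.0/20.

134.72.80.0/20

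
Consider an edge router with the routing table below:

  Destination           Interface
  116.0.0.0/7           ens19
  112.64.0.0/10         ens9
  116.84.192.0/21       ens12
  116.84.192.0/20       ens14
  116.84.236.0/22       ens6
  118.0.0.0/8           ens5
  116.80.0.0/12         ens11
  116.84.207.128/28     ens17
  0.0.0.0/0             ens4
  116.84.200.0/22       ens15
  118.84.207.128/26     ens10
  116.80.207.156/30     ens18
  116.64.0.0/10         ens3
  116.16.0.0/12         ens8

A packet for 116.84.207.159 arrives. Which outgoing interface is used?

ens14

Routes whose prefix contains 116.84.207.159:
  0.0.0.0/0 (default, matches everything) -> ens4
  116.0.0.0/7 (116.0.0.0 - 117.255.255.255) -> ens19
  116.64.0.0/10 (116.64.0.0 - 116.127.255.255) -> ens3
  116.80.0.0/12 (116.80.0.0 - 116.95.255.255) -> ens11
  116.84.192.0/20 (116.84.192.0 - 116.84.207.255) -> ens14
More-specific entries that do NOT match:
  116.80.207.156/30 (116.80.207.156 - 116.80.207.159) does not contain 116.84.207.159
  116.84.207.128/28 (116.84.207.128 - 116.84.207.143) does not contain 116.84.207.159
  118.84.207.128/26 (118.84.207.128 - 118.84.207.191) does not contain 116.84.207.159
  116.84.236.0/22 (116.84.236.0 - 116.84.239.255) does not contain 116.84.207.159
  116.84.200.0/22 (116.84.200.0 - 116.84.203.255) does not contain 116.84.207.159
  116.84.192.0/21 (116.84.192.0 - 116.84.199.255) does not contain 116.84.207.159
Longest matching prefix is /20 -> interface ens14.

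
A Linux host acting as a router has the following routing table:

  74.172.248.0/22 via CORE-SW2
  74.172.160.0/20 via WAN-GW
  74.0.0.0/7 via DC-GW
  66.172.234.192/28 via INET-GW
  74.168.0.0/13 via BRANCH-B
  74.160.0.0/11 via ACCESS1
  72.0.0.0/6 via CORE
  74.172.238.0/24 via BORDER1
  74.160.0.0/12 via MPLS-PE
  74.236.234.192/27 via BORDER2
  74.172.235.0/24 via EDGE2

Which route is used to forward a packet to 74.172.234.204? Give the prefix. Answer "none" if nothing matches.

74.168.0.0/13

Entries matching 74.172.234.204:
  72.0.0.0/6 (72.0.0.0 - 75.255.255.255)
  74.0.0.0/7 (74.0.0.0 - 75.255.255.255)
  74.160.0.0/11 (74.160.0.0 - 74.191.255.255)
  74.160.0.0/12 (74.160.0.0 - 74.175.255.255)
  74.168.0.0/13 (74.168.0.0 - 74.175.255.255)
Most specific is 74.168.0.0/13.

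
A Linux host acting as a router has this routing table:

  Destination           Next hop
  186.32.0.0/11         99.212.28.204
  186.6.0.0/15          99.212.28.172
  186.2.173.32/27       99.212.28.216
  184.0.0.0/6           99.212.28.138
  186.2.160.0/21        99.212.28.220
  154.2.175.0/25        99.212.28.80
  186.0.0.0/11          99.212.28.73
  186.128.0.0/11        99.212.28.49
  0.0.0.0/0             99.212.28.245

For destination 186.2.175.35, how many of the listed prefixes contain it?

Prefixes containing 186.2.175.35:
  0.0.0.0/0 (default, matches everything)
  184.0.0.0/6 (184.0.0.0 - 187.255.255.255)
  186.0.0.0/11 (186.0.0.0 - 186.31.255.255)
Total matching entries: 3.

3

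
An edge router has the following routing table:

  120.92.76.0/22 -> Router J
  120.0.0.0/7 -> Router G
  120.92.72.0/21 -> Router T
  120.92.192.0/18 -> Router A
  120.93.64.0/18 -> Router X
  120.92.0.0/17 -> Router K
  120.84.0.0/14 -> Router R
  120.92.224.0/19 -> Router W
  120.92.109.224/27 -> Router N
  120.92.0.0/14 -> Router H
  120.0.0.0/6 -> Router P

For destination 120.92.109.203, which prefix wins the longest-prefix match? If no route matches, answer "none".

Entries matching 120.92.109.203:
  120.0.0.0/6 (120.0.0.0 - 123.255.255.255)
  120.0.0.0/7 (120.0.0.0 - 121.255.255.255)
  120.92.0.0/14 (120.92.0.0 - 120.95.255.255)
  120.92.0.0/17 (120.92.0.0 - 120.92.127.255)
Most specific is 120.92.0.0/17.

120.92.0.0/17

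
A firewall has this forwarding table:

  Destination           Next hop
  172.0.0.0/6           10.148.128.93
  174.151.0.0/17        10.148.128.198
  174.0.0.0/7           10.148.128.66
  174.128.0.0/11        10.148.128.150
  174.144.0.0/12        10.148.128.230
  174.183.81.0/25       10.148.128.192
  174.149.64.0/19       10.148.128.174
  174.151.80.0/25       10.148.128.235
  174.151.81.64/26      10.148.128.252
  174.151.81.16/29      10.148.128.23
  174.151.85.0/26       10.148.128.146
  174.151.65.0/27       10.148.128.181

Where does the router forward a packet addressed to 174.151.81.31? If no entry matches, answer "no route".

Routes whose prefix contains 174.151.81.31:
  172.0.0.0/6 (172.0.0.0 - 175.255.255.255) -> 10.148.128.93
  174.0.0.0/7 (174.0.0.0 - 175.255.255.255) -> 10.148.128.66
  174.128.0.0/11 (174.128.0.0 - 174.159.255.255) -> 10.148.128.150
  174.144.0.0/12 (174.144.0.0 - 174.159.255.255) -> 10.148.128.230
  174.151.0.0/17 (174.151.0.0 - 174.151.127.255) -> 10.148.128.198
More-specific entries that do NOT match:
  174.151.81.16/29 (174.151.81.16 - 174.151.81.23) does not contain 174.151.81.31
  174.151.65.0/27 (174.151.65.0 - 174.151.65.31) does not contain 174.151.81.31
  174.151.81.64/26 (174.151.81.64 - 174.151.81.127) does not contain 174.151.81.31
  174.151.85.0/26 (174.151.85.0 - 174.151.85.63) does not contain 174.151.81.31
  174.183.81.0/25 (174.183.81.0 - 174.183.81.127) does not contain 174.151.81.31
  174.151.80.0/25 (174.151.80.0 - 174.151.80.127) does not contain 174.151.81.31
  174.149.64.0/19 (174.149.64.0 - 174.149.95.255) does not contain 174.151.81.31
Longest matching prefix is /17 -> next hop 10.148.128.198.

10.148.128.198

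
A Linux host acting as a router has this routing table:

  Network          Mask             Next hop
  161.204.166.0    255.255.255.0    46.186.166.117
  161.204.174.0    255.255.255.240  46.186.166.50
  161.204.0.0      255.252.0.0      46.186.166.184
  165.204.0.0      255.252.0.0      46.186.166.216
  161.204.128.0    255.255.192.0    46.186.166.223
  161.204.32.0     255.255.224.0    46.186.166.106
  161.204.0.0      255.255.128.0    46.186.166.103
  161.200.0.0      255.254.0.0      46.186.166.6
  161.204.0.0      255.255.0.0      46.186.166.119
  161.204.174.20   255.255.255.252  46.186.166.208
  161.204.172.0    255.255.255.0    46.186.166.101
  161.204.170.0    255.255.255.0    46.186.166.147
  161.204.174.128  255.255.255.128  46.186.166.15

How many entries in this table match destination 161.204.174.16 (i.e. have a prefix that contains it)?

Prefixes containing 161.204.174.16:
  161.204.0.0/14 (161.204.0.0 - 161.207.255.255)
  161.204.0.0/16 (161.204.0.0 - 161.204.255.255)
  161.204.128.0/18 (161.204.128.0 - 161.204.191.255)
Total matching entries: 3.

3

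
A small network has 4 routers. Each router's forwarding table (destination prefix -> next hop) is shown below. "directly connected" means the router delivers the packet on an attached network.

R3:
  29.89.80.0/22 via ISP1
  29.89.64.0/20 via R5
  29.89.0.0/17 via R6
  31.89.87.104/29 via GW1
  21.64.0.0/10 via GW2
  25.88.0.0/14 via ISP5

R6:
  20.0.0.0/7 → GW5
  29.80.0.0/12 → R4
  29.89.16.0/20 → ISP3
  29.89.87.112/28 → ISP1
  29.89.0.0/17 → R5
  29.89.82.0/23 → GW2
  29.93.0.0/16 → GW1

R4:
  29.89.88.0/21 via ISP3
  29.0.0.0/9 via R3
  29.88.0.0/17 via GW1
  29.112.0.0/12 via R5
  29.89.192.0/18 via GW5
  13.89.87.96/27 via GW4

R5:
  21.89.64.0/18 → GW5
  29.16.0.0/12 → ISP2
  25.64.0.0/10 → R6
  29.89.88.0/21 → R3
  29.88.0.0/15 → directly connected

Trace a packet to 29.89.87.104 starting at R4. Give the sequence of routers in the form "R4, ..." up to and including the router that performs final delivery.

R4, R3, R6, R5

At R4: longest match for 29.89.87.104 is 29.0.0.0/9 -> R3
At R3: longest match for 29.89.87.104 is 29.89.0.0/17 -> R6
At R6: longest match for 29.89.87.104 is 29.89.0.0/17 -> R5
At R5: longest match for 29.89.87.104 is 29.88.0.0/15 -> directly connected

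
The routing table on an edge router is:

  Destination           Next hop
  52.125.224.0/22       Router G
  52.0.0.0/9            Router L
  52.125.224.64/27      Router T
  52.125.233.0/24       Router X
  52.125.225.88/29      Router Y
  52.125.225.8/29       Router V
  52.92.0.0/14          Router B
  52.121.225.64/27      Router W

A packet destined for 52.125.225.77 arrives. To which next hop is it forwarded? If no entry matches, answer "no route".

Router G

Routes whose prefix contains 52.125.225.77:
  52.0.0.0/9 (52.0.0.0 - 52.127.255.255) -> Router L
  52.125.224.0/22 (52.125.224.0 - 52.125.227.255) -> Router G
More-specific entries that do NOT match:
  52.125.225.88/29 (52.125.225.88 - 52.125.225.95) does not contain 52.125.225.77
  52.125.225.8/29 (52.125.225.8 - 52.125.225.15) does not contain 52.125.225.77
  52.125.224.64/27 (52.125.224.64 - 52.125.224.95) does not contain 52.125.225.77
  52.121.225.64/27 (52.121.225.64 - 52.121.225.95) does not contain 52.125.225.77
  52.125.233.0/24 (52.125.233.0 - 52.125.233.255) does not contain 52.125.225.77
Longest matching prefix is /22 -> next hop Router G.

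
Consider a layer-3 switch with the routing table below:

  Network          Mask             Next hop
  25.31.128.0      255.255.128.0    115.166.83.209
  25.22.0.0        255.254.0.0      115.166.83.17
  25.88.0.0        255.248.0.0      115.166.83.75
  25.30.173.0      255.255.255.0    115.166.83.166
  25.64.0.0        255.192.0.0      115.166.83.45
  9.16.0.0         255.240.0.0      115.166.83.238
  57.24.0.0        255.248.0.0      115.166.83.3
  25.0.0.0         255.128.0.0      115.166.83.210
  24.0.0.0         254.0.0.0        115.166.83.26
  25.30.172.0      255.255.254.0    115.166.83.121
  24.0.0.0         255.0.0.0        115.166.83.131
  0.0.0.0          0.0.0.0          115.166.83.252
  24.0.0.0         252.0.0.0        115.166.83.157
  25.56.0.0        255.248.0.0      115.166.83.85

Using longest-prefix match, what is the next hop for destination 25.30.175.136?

115.166.83.210

Routes whose prefix contains 25.30.175.136:
  0.0.0.0/0 (default, matches everything) -> 115.166.83.252
  24.0.0.0/6 (24.0.0.0 - 27.255.255.255) -> 115.166.83.157
  24.0.0.0/7 (24.0.0.0 - 25.255.255.255) -> 115.166.83.26
  25.0.0.0/9 (25.0.0.0 - 25.127.255.255) -> 115.166.83.210
More-specific entries that do NOT match:
  25.30.173.0/24 (25.30.173.0 - 25.30.173.255) does not contain 25.30.175.136
  25.30.172.0/23 (25.30.172.0 - 25.30.173.255) does not contain 25.30.175.136
  25.31.128.0/17 (25.31.128.0 - 25.31.255.255) does not contain 25.30.175.136
  25.22.0.0/15 (25.22.0.0 - 25.23.255.255) does not contain 25.30.175.136
  25.88.0.0/13 (25.88.0.0 - 25.95.255.255) does not contain 25.30.175.136
  57.24.0.0/13 (57.24.0.0 - 57.31.255.255) does not contain 25.30.175.136
  25.56.0.0/13 (25.56.0.0 - 25.63.255.255) does not contain 25.30.175.136
  9.16.0.0/12 (9.16.0.0 - 9.31.255.255) does not contain 25.30.175.136
  25.64.0.0/10 (25.64.0.0 - 25.127.255.255) does not contain 25.30.175.136
Longest matching prefix is /9 -> next hop 115.166.83.210.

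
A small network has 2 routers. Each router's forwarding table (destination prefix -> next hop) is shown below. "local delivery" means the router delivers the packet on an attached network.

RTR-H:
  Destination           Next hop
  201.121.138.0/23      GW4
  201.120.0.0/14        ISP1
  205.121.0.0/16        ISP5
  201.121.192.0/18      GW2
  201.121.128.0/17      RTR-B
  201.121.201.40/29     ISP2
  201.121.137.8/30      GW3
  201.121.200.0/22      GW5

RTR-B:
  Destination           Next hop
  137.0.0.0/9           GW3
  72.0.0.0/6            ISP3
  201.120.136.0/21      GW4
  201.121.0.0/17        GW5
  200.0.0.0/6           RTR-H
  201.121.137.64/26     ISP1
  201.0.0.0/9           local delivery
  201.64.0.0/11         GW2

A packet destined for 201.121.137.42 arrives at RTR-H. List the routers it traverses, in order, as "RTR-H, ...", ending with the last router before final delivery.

At RTR-H: longest match for 201.121.137.42 is 201.121.128.0/17 -> RTR-B
At RTR-B: longest match for 201.121.137.42 is 201.0.0.0/9 -> local delivery

RTR-H, RTR-B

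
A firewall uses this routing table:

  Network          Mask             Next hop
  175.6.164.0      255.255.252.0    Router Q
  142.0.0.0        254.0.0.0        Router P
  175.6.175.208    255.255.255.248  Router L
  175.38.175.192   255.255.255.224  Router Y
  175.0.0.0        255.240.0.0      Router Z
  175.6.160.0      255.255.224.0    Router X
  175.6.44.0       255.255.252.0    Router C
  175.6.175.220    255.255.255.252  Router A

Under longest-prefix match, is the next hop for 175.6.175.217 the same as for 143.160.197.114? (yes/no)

no

175.6.175.217: longest match 175.6.160.0/19 -> Router X
143.160.197.114: longest match 142.0.0.0/7 -> Router P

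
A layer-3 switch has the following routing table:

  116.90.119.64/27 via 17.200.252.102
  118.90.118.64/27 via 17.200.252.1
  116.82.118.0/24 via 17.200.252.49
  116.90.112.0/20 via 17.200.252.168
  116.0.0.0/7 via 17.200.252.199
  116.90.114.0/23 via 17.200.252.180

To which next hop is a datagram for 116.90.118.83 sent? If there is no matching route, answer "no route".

Routes whose prefix contains 116.90.118.83:
  116.0.0.0/7 (116.0.0.0 - 117.255.255.255) -> 17.200.252.199
  116.90.112.0/20 (116.90.112.0 - 116.90.127.255) -> 17.200.252.168
More-specific entries that do NOT match:
  116.90.119.64/27 (116.90.119.64 - 116.90.119.95) does not contain 116.90.118.83
  118.90.118.64/27 (118.90.118.64 - 118.90.118.95) does not contain 116.90.118.83
  116.82.118.0/24 (116.82.118.0 - 116.82.118.255) does not contain 116.90.118.83
  116.90.114.0/23 (116.90.114.0 - 116.90.115.255) does not contain 116.90.118.83
Longest matching prefix is /20 -> next hop 17.200.252.168.

17.200.252.168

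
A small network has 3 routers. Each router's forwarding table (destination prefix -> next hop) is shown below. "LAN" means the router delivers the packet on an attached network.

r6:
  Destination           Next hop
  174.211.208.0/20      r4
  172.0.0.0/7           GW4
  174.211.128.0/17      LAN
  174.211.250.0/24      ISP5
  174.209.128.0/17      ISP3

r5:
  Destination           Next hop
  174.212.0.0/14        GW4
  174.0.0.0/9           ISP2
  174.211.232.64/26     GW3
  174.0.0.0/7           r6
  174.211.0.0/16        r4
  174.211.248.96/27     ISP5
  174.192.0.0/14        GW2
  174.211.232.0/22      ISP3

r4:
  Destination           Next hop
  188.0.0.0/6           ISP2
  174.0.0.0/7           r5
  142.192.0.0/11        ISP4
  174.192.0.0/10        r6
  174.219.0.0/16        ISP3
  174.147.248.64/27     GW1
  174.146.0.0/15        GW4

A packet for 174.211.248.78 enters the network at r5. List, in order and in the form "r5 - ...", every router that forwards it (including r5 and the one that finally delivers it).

At r5: longest match for 174.211.248.78 is 174.211.0.0/16 -> r4
At r4: longest match for 174.211.248.78 is 174.192.0.0/10 -> r6
At r6: longest match for 174.211.248.78 is 174.211.128.0/17 -> LAN

r5 - r4 - r6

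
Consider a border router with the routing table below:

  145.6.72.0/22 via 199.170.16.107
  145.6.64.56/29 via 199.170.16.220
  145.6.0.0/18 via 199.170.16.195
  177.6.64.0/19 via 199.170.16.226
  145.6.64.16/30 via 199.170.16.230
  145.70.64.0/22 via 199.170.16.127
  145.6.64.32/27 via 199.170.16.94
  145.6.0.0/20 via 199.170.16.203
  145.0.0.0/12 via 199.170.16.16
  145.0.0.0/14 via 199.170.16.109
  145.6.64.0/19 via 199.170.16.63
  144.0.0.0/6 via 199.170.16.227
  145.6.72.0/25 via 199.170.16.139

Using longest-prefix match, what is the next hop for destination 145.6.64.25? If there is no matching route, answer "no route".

Routes whose prefix contains 145.6.64.25:
  144.0.0.0/6 (144.0.0.0 - 147.255.255.255) -> 199.170.16.227
  145.0.0.0/12 (145.0.0.0 - 145.15.255.255) -> 199.170.16.16
  145.6.64.0/19 (145.6.64.0 - 145.6.95.255) -> 199.170.16.63
More-specific entries that do NOT match:
  145.6.64.16/30 (145.6.64.16 - 145.6.64.19) does not contain 145.6.64.25
  145.6.64.56/29 (145.6.64.56 - 145.6.64.63) does not contain 145.6.64.25
  145.6.64.32/27 (145.6.64.32 - 145.6.64.63) does not contain 145.6.64.25
  145.6.72.0/25 (145.6.72.0 - 145.6.72.127) does not contain 145.6.64.25
  145.6.72.0/22 (145.6.72.0 - 145.6.75.255) does not contain 145.6.64.25
  145.70.64.0/22 (145.70.64.0 - 145.70.67.255) does not contain 145.6.64.25
  145.6.0.0/20 (145.6.0.0 - 145.6.15.255) does not contain 145.6.64.25
Longest matching prefix is /19 -> next hop 199.170.16.63.

199.170.16.63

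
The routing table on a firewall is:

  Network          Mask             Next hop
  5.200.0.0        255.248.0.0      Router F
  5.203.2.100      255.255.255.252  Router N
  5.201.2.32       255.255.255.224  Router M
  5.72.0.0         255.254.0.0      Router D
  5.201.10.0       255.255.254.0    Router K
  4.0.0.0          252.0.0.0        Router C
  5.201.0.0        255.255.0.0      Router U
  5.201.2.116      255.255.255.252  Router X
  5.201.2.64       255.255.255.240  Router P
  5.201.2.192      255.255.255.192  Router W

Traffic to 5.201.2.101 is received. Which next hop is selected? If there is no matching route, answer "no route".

Routes whose prefix contains 5.201.2.101:
  4.0.0.0/6 (4.0.0.0 - 7.255.255.255) -> Router C
  5.200.0.0/13 (5.200.0.0 - 5.207.255.255) -> Router F
  5.201.0.0/16 (5.201.0.0 - 5.201.255.255) -> Router U
More-specific entries that do NOT match:
  5.203.2.100/30 (5.203.2.100 - 5.203.2.103) does not contain 5.201.2.101
  5.201.2.116/30 (5.201.2.116 - 5.201.2.119) does not contain 5.201.2.101
  5.201.2.64/28 (5.201.2.64 - 5.201.2.79) does not contain 5.201.2.101
  5.201.2.32/27 (5.201.2.32 - 5.201.2.63) does not contain 5.201.2.101
  5.201.2.192/26 (5.201.2.192 - 5.201.2.255) does not contain 5.201.2.101
  5.201.10.0/23 (5.201.10.0 - 5.201.11.255) does not contain 5.201.2.101
Longest matching prefix is /16 -> next hop Router U.

Router U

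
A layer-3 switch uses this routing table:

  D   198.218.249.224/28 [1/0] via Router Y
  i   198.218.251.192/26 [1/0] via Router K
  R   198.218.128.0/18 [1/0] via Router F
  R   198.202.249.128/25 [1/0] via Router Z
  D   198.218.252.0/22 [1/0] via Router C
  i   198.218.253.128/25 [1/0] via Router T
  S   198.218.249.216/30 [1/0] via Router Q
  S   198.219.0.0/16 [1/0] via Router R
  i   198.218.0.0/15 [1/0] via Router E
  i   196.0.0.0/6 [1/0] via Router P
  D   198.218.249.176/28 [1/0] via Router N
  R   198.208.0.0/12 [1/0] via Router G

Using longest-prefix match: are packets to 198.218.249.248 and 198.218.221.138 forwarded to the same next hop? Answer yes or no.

yes

198.218.249.248: longest match 198.218.0.0/15 -> Router E
198.218.221.138: longest match 198.218.0.0/15 -> Router E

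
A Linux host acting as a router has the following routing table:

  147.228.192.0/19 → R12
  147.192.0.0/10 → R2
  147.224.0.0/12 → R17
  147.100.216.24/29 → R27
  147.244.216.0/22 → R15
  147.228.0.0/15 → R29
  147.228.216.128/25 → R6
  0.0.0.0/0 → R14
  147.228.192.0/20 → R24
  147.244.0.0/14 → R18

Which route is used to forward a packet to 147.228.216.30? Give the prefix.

Entries matching 147.228.216.30:
  0.0.0.0/0 (default, matches everything)
  147.192.0.0/10 (147.192.0.0 - 147.255.255.255)
  147.224.0.0/12 (147.224.0.0 - 147.239.255.255)
  147.228.0.0/15 (147.228.0.0 - 147.229.255.255)
  147.228.192.0/19 (147.228.192.0 - 147.228.223.255)
Most specific is 147.228.192.0/19.

147.228.192.0/19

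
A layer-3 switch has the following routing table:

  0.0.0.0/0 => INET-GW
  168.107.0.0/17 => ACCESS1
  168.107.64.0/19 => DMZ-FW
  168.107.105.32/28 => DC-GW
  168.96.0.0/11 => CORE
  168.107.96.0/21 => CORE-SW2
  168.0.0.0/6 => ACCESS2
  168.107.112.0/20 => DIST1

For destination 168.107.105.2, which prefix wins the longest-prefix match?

168.107.0.0/17

Entries matching 168.107.105.2:
  0.0.0.0/0 (default, matches everything)
  168.0.0.0/6 (168.0.0.0 - 171.255.255.255)
  168.96.0.0/11 (168.96.0.0 - 168.127.255.255)
  168.107.0.0/17 (168.107.0.0 - 168.107.127.255)
Most specific is 168.107.0.0/17.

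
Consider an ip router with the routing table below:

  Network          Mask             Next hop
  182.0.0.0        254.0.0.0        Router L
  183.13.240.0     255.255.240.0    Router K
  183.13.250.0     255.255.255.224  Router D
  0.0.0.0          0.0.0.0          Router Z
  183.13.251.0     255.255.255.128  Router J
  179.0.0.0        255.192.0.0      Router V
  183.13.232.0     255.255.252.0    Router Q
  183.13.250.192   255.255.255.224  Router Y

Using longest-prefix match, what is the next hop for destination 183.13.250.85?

Router K

Routes whose prefix contains 183.13.250.85:
  0.0.0.0/0 (default, matches everything) -> Router Z
  182.0.0.0/7 (182.0.0.0 - 183.255.255.255) -> Router L
  183.13.240.0/20 (183.13.240.0 - 183.13.255.255) -> Router K
More-specific entries that do NOT match:
  183.13.250.0/27 (183.13.250.0 - 183.13.250.31) does not contain 183.13.250.85
  183.13.250.192/27 (183.13.250.192 - 183.13.250.223) does not contain 183.13.250.85
  183.13.251.0/25 (183.13.251.0 - 183.13.251.127) does not contain 183.13.250.85
  183.13.232.0/22 (183.13.232.0 - 183.13.235.255) does not contain 183.13.250.85
Longest matching prefix is /20 -> next hop Router K.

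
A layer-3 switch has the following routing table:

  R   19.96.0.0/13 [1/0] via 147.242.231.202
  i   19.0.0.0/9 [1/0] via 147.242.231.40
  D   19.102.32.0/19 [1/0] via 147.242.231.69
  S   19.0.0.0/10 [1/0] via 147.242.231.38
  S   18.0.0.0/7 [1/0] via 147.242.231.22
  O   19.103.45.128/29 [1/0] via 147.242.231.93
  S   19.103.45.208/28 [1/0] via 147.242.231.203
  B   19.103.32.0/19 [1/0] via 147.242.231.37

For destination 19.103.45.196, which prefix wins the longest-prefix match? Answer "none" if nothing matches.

Entries matching 19.103.45.196:
  18.0.0.0/7 (18.0.0.0 - 19.255.255.255)
  19.0.0.0/9 (19.0.0.0 - 19.127.255.255)
  19.96.0.0/13 (19.96.0.0 - 19.103.255.255)
  19.103.32.0/19 (19.103.32.0 - 19.103.63.255)
Most specific is 19.103.32.0/19.

19.103.32.0/19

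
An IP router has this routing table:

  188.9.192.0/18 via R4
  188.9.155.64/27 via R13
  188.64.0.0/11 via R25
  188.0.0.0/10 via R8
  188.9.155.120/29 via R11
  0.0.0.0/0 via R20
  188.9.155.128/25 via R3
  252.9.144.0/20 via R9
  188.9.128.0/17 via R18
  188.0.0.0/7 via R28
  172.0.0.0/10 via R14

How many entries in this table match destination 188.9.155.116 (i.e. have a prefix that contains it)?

Prefixes containing 188.9.155.116:
  0.0.0.0/0 (default, matches everything)
  188.0.0.0/7 (188.0.0.0 - 189.255.255.255)
  188.0.0.0/10 (188.0.0.0 - 188.63.255.255)
  188.9.128.0/17 (188.9.128.0 - 188.9.255.255)
Total matching entries: 4.

4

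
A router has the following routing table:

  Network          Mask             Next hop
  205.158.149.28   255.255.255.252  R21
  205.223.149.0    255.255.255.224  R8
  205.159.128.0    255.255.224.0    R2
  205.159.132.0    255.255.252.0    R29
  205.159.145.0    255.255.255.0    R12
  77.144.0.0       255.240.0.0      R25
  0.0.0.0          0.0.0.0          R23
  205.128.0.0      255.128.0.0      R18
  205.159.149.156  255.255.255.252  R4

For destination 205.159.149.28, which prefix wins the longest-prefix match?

Entries matching 205.159.149.28:
  0.0.0.0/0 (default, matches everything)
  205.128.0.0/9 (205.128.0.0 - 205.255.255.255)
  205.159.128.0/19 (205.159.128.0 - 205.159.159.255)
Most specific is 205.159.128.0/19.

205.159.128.0/19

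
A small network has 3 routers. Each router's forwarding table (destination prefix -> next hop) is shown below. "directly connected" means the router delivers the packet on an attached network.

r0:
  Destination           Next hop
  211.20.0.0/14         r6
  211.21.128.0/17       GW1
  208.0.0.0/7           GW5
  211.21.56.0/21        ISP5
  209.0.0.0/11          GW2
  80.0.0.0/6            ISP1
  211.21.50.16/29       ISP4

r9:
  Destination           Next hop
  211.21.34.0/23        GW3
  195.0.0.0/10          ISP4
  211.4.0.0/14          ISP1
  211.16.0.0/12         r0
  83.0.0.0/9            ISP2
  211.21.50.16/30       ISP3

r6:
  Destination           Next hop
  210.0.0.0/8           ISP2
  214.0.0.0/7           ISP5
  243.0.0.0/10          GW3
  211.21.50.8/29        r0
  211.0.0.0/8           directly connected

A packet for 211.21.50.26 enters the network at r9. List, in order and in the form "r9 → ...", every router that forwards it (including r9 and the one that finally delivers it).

At r9: longest match for 211.21.50.26 is 211.16.0.0/12 -> r0
At r0: longest match for 211.21.50.26 is 211.20.0.0/14 -> r6
At r6: longest match for 211.21.50.26 is 211.0.0.0/8 -> directly connected

r9 → r0 → r6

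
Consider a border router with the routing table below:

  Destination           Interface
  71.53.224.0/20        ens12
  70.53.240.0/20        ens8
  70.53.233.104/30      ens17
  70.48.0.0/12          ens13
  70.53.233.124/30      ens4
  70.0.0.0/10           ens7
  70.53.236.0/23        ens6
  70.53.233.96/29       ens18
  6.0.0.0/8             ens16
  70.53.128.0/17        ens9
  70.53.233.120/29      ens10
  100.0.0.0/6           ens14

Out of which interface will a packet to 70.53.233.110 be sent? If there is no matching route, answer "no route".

Routes whose prefix contains 70.53.233.110:
  70.0.0.0/10 (70.0.0.0 - 70.63.255.255) -> ens7
  70.48.0.0/12 (70.48.0.0 - 70.63.255.255) -> ens13
  70.53.128.0/17 (70.53.128.0 - 70.53.255.255) -> ens9
More-specific entries that do NOT match:
  70.53.233.104/30 (70.53.233.104 - 70.53.233.107) does not contain 70.53.233.110
  70.53.233.124/30 (70.53.233.124 - 70.53.233.127) does not contain 70.53.233.110
  70.53.233.96/29 (70.53.233.96 - 70.53.233.103) does not contain 70.53.233.110
  70.53.233.120/29 (70.53.233.120 - 70.53.233.127) does not contain 70.53.233.110
  70.53.236.0/23 (70.53.236.0 - 70.53.237.255) does not contain 70.53.233.110
  71.53.224.0/20 (71.53.224.0 - 71.53.239.255) does not contain 70.53.233.110
  70.53.240.0/20 (70.53.240.0 - 70.53.255.255) does not contain 70.53.233.110
Longest matching prefix is /17 -> interface ens9.

ens9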